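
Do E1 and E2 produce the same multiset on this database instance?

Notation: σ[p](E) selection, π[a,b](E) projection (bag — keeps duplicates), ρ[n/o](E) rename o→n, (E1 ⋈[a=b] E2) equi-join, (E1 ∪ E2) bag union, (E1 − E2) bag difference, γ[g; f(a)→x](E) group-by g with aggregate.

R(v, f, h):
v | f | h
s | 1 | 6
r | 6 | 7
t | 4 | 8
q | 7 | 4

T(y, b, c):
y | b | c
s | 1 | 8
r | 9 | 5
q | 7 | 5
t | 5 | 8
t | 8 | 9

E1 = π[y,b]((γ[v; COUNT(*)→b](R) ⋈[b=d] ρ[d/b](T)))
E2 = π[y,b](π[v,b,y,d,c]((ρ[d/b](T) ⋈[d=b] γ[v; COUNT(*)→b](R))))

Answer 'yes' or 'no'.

E1 per-node cardinality:
  R → 4
  γ[v; COUNT(*)→b](R) → 4
  T → 5
  ρ[d/b](T) → 5
  (γ[v; COUNT(*)→b](R) ⋈[b=d] ρ[d/b](T)) → 4
  π[y,b]((γ[v; COUNT(*)→b](R) ⋈[b=d] ρ[d/b](T))) → 4
E2 per-node cardinality:
  T → 5
  ρ[d/b](T) → 5
  R → 4
  γ[v; COUNT(*)→b](R) → 4
  (ρ[d/b](T) ⋈[d=b] γ[v; COUNT(*)→b](R)) → 4
  π[v,b,y,d,c]((ρ[d/b](T) ⋈[d=b] γ[v; COUNT(*)→b](R))) → 4
  π[y,b](π[v,b,y,d,c]((ρ[d/b](T) ⋈[d=b] γ[v; COUNT(*)→b](R)))) → 4

E1 and E2 produce the same multiset:
y | b
s | 1
s | 1
s | 1
s | 1

yes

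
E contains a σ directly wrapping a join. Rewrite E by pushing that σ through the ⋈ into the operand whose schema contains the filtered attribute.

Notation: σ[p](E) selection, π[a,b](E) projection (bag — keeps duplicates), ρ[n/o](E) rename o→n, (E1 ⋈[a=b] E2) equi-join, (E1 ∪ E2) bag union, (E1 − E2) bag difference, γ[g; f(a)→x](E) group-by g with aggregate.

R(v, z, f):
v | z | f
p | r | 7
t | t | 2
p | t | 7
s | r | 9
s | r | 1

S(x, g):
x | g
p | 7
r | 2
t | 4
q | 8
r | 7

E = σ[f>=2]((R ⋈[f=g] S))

σ filters on f, owned by the left side.
E' = (σ[f>=2](R) ⋈[f=g] S)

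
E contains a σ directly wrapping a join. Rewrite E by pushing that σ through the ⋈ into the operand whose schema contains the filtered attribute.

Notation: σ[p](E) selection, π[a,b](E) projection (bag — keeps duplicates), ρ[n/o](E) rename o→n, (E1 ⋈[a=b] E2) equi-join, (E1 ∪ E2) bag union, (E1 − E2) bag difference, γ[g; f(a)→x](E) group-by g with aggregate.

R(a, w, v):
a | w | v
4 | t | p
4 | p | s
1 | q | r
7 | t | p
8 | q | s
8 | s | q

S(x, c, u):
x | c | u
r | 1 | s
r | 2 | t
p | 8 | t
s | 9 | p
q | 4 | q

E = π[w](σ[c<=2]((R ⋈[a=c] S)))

σ filters on c, owned by the right side.
E' = π[w]((R ⋈[a=c] σ[c<=2](S)))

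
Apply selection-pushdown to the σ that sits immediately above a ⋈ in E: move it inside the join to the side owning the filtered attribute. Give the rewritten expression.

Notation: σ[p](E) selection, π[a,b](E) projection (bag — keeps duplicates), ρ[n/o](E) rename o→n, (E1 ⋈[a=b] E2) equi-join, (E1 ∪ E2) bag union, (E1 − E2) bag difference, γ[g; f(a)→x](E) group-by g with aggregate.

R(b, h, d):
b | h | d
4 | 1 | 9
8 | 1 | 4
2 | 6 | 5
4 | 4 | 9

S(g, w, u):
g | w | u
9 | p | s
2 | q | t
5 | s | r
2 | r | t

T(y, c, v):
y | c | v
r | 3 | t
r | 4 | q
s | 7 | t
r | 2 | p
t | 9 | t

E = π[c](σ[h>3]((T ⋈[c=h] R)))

σ filters on h, owned by the right side.
E' = π[c]((T ⋈[c=h] σ[h>3](R)))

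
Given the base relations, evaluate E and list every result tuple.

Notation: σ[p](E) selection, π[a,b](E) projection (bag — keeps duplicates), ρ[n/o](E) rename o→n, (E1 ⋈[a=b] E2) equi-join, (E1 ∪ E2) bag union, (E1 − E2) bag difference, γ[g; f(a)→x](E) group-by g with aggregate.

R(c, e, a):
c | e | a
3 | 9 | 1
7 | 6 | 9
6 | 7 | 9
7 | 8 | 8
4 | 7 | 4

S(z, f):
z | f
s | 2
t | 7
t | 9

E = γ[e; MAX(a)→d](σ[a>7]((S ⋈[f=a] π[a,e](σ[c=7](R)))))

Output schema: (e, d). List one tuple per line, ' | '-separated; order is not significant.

Row counts bottom-up:
  S → 3
  R → 5
  σ[c=7](R) → 2
  π[a,e](σ[c=7](R)) → 2
  (S ⋈[f=a] π[a,e](σ[c=7](R))) → 1
  σ[a>7]((S ⋈[f=a] π[a,e](σ[c=7](R)))) → 1
  γ[e; MAX(a)→d](σ[a>7]((S ⋈[f=a] π[a,e](σ[c=7](R))))) → 1

== RESULT ==
e | d
6 | 9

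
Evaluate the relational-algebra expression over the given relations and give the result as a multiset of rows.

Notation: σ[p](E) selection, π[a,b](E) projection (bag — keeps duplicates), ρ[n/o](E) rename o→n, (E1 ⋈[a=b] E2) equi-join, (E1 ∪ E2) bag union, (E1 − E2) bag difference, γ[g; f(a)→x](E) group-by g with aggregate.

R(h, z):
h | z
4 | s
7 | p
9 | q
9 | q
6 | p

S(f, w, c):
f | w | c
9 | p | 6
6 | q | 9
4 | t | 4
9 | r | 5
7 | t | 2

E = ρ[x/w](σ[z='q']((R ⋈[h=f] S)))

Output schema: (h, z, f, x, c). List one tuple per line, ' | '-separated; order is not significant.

Per-node cardinality:
  R → 5
  S → 5
  (R ⋈[h=f] S) → 7
  σ[z='q']((R ⋈[h=f] S)) → 4
  ρ[x/w](σ[z='q']((R ⋈[h=f] S))) → 4

== RESULT ==
h | z | f | x | c
9 | q | 9 | p | 6
9 | q | 9 | p | 6
9 | q | 9 | r | 5
9 | q | 9 | r | 5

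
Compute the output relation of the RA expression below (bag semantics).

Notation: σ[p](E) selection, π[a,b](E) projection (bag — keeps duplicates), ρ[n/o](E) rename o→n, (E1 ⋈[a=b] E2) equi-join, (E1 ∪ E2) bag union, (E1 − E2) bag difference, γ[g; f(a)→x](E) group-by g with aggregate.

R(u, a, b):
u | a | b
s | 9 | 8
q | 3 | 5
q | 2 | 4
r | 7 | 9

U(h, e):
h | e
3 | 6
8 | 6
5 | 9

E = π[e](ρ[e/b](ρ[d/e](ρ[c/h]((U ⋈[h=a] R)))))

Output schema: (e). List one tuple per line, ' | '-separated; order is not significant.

Stepwise |·|:
  U → 3
  R → 4
  (U ⋈[h=a] R) → 1
  ρ[c/h]((U ⋈[h=a] R)) → 1
  ρ[d/e](ρ[c/h]((U ⋈[h=a] R))) → 1
  ρ[e/b](ρ[d/e](ρ[c/h]((U ⋈[h=a] R)))) → 1
  π[e](ρ[e/b](ρ[d/e](ρ[c/h]((U ⋈[h=a] R))))) → 1

== RESULT ==
e
5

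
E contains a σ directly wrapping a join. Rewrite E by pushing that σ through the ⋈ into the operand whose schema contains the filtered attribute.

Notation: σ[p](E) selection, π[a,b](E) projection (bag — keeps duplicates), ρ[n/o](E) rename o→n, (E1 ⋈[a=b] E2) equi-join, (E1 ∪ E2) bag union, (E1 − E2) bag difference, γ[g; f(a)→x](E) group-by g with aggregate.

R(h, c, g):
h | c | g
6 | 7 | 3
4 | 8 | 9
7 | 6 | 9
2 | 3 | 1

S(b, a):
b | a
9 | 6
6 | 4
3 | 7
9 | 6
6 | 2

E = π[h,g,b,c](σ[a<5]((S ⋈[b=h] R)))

σ filters on a, owned by the left side.
E' = π[h,g,b,c]((σ[a<5](S) ⋈[b=h] R))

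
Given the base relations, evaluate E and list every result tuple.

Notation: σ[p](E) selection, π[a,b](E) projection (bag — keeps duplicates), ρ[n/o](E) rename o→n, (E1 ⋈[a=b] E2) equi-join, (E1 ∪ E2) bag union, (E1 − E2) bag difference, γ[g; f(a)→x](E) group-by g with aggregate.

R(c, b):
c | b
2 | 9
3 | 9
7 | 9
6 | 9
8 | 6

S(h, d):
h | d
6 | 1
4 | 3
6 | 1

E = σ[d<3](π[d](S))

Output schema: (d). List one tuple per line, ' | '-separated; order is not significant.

Stepwise |·|:
  S → 3
  π[d](S) → 3
  σ[d<3](π[d](S)) → 2

== RESULT ==
d
1
1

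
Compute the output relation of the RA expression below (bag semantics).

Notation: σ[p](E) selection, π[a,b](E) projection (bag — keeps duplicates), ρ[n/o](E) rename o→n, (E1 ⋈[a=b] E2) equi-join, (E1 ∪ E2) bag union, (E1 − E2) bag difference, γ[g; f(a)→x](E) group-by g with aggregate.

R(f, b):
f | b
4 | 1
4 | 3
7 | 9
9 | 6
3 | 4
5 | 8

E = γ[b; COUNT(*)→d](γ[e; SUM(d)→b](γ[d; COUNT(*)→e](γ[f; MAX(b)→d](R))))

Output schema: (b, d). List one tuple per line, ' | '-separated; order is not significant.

Subexpression sizes:
  R → 6
  γ[f; MAX(b)→d](R) → 5
  γ[d; COUNT(*)→e](γ[f; MAX(b)→d](R)) → 5
  γ[e; SUM(d)→b](γ[d; COUNT(*)→e](γ[f; MAX(b)→d](R))) → 1
  γ[b; COUNT(*)→d](γ[e; SUM(d)→b](γ[d; COUNT(*)→e](γ[f; MAX(b)→d](R)))) → 1

== RESULT ==
b | d
30 | 1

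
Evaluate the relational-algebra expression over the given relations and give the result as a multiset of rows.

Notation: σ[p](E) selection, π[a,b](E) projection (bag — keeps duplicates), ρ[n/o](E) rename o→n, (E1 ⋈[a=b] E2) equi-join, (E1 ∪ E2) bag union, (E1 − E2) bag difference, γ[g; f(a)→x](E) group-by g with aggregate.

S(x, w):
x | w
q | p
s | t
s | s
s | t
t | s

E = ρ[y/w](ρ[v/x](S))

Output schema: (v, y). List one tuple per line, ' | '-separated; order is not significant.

Row counts bottom-up:
  S → 5
  ρ[v/x](S) → 5
  ρ[y/w](ρ[v/x](S)) → 5

== RESULT ==
v | y
q | p
s | s
s | t
s | t
t | s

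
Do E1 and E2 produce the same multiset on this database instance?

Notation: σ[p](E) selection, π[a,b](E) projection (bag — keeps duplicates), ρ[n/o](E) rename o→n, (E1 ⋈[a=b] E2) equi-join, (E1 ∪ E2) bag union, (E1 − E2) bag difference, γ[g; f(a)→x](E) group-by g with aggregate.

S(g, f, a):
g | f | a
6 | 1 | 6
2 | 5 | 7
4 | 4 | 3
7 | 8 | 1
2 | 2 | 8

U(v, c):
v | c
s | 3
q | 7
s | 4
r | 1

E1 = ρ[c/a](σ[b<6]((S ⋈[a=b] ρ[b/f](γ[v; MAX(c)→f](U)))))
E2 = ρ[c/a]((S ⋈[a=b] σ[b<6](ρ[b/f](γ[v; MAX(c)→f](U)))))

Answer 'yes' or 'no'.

E1 row counts bottom-up:
  S → 5
  U → 4
  γ[v; MAX(c)→f](U) → 3
  ρ[b/f](γ[v; MAX(c)→f](U)) → 3
  (S ⋈[a=b] ρ[b/f](γ[v; MAX(c)→f](U))) → 2
  σ[b<6]((S ⋈[a=b] ρ[b/f](γ[v; MAX(c)→f](U)))) → 1
  ρ[c/a](σ[b<6]((S ⋈[a=b] ρ[b/f](γ[v; MAX(c)→f](U))))) → 1
E2 row counts bottom-up:
  S → 5
  U → 4
  γ[v; MAX(c)→f](U) → 3
  ρ[b/f](γ[v; MAX(c)→f](U)) → 3
  σ[b<6](ρ[b/f](γ[v; MAX(c)→f](U))) → 2
  (S ⋈[a=b] σ[b<6](ρ[b/f](γ[v; MAX(c)→f](U)))) → 1
  ρ[c/a]((S ⋈[a=b] σ[b<6](ρ[b/f](γ[v; MAX(c)→f](U))))) → 1

E1 and E2 produce the same multiset:
g | f | c | v | b
7 | 8 | 1 | r | 1

yes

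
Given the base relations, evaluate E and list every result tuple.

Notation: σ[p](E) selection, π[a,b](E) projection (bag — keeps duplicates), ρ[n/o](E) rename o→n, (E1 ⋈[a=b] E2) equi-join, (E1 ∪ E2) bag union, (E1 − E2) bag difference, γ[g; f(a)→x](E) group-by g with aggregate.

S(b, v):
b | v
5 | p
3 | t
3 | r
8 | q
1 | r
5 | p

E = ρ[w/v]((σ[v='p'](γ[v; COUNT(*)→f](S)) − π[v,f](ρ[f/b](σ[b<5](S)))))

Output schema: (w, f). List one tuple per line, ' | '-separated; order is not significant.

Row counts bottom-up:
  S → 6
  γ[v; COUNT(*)→f](S) → 4
  σ[v='p'](γ[v; COUNT(*)→f](S)) → 1
  S → 6
  σ[b<5](S) → 3
  ρ[f/b](σ[b<5](S)) → 3
  π[v,f](ρ[f/b](σ[b<5](S))) → 3
  (σ[v='p'](γ[v; COUNT(*)→f](S)) − π[v,f](ρ[f/b](σ[b<5](S)))) → 1
  ρ[w/v]((σ[v='p'](γ[v; COUNT(*)→f](S)) − π[v,f](ρ[f/b](σ[b<5](S))))) → 1

== RESULT ==
w | f
p | 2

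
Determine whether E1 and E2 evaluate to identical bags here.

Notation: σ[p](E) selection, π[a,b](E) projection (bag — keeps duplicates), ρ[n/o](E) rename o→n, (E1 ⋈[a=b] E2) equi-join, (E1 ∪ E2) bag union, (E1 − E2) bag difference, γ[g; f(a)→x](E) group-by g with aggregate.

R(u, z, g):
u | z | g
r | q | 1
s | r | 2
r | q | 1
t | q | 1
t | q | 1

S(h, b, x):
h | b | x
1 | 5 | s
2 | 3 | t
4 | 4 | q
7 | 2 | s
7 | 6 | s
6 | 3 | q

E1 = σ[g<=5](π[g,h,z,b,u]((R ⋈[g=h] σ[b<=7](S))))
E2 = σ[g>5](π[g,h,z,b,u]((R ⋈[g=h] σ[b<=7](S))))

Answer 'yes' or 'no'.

E1 per-node cardinality:
  R → 5
  S → 6
  σ[b<=7](S) → 6
  (R ⋈[g=h] σ[b<=7](S)) → 5
  π[g,h,z,b,u]((R ⋈[g=h] σ[b<=7](S))) → 5
  σ[g<=5](π[g,h,z,b,u]((R ⋈[g=h] σ[b<=7](S)))) → 5
E2 per-node cardinality:
  R → 5
  S → 6
  σ[b<=7](S) → 6
  (R ⋈[g=h] σ[b<=7](S)) → 5
  π[g,h,z,b,u]((R ⋈[g=h] σ[b<=7](S))) → 5
  σ[g>5](π[g,h,z,b,u]((R ⋈[g=h] σ[b<=7](S)))) → 0

E1 result:
g | h | z | b | u
1 | 1 | q | 5 | r
1 | 1 | q | 5 | r
1 | 1 | q | 5 | t
1 | 1 | q | 5 | t
2 | 2 | r | 3 | s
E2 result:
g | h | z | b | u
(0 rows)
Witness: (1, 1, 'q', 5, 't') appears 2× in E1 but 0× in E2.

no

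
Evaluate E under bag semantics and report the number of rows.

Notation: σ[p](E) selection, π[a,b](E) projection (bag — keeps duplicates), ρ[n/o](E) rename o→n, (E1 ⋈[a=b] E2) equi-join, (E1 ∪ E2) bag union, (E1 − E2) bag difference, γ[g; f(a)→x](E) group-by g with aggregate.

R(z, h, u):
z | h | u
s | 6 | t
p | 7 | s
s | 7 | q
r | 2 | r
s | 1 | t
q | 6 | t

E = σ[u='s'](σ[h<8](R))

Subexpression sizes:
  R → 6
  σ[h<8](R) → 6
  σ[u='s'](σ[h<8](R)) → 1

|E| = 1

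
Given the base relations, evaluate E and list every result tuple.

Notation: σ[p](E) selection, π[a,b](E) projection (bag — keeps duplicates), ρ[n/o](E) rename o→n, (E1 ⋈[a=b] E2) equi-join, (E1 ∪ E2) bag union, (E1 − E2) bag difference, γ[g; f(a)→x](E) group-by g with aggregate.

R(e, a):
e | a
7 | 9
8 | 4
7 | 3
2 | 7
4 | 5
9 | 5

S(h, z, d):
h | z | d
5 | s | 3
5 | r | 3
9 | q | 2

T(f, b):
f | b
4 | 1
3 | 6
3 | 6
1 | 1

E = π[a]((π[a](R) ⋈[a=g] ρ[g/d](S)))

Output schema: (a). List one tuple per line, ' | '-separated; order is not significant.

Subexpression sizes:
  R → 6
  π[a](R) → 6
  S → 3
  ρ[g/d](S) → 3
  (π[a](R) ⋈[a=g] ρ[g/d](S)) → 2
  π[a]((π[a](R) ⋈[a=g] ρ[g/d](S))) → 2

== RESULT ==
a
3
3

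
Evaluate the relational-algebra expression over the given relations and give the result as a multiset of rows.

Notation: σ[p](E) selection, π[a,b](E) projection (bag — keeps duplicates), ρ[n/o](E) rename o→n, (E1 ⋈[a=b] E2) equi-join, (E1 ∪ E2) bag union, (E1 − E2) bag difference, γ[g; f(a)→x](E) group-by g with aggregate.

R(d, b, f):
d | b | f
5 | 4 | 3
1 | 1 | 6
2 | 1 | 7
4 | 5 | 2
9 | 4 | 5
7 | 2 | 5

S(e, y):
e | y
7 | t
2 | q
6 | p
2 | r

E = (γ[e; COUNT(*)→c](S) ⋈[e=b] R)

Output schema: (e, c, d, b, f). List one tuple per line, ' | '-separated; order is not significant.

Stepwise |·|:
  S → 4
  γ[e; COUNT(*)→c](S) → 3
  R → 6
  (γ[e; COUNT(*)→c](S) ⋈[e=b] R) → 1

== RESULT ==
e | c | d | b | f
2 | 2 | 7 | 2 | 5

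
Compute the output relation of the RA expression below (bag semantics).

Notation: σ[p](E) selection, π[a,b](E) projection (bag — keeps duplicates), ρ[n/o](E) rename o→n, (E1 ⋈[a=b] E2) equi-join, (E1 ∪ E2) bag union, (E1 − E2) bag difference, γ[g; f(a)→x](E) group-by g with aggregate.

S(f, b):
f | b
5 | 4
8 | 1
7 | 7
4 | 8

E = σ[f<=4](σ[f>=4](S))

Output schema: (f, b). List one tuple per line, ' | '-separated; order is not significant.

Subexpression sizes:
  S → 4
  σ[f>=4](S) → 4
  σ[f<=4](σ[f>=4](S)) → 1

== RESULT ==
f | b
4 | 8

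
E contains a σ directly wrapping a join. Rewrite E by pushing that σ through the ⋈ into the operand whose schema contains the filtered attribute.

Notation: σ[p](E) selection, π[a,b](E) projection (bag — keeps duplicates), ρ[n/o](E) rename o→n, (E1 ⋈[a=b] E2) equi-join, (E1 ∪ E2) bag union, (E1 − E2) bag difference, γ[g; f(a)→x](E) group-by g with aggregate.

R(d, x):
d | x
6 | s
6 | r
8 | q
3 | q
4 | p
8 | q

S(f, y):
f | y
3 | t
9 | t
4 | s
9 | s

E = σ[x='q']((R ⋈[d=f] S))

σ filters on x, owned by the left side.
E' = (σ[x='q'](R) ⋈[d=f] S)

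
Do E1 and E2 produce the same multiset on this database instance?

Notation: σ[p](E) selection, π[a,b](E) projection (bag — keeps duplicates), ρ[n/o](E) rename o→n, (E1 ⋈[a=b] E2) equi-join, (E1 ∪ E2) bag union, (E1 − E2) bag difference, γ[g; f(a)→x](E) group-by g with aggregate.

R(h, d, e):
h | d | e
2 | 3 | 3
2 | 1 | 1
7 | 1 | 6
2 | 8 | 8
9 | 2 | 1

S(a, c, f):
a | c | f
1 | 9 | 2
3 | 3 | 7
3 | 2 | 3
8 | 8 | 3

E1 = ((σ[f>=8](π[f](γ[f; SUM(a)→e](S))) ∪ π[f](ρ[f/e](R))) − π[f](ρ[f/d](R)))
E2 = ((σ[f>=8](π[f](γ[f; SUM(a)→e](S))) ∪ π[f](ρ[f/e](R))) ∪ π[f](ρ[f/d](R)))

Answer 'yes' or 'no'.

E1 row counts bottom-up:
  S → 4
  γ[f; SUM(a)→e](S) → 3
  π[f](γ[f; SUM(a)→e](S)) → 3
  σ[f>=8](π[f](γ[f; SUM(a)→e](S))) → 0
  R → 5
  ρ[f/e](R) → 5
  π[f](ρ[f/e](R)) → 5
  (σ[f>=8](π[f](γ[f; SUM(a)→e](S))) ∪ π[f](ρ[f/e](R))) → 5
  R → 5
  ρ[f/d](R) → 5
  π[f](ρ[f/d](R)) → 5
  ((σ[f>=8](π[f](γ[f; SUM(a)→e](S))) ∪ π[f](ρ[f/e](R))) − π[f](ρ[f/d](R))) → 1
E2 row counts bottom-up:
  S → 4
  γ[f; SUM(a)→e](S) → 3
  π[f](γ[f; SUM(a)→e](S)) → 3
  σ[f>=8](π[f](γ[f; SUM(a)→e](S))) → 0
  R → 5
  ρ[f/e](R) → 5
  π[f](ρ[f/e](R)) → 5
  (σ[f>=8](π[f](γ[f; SUM(a)→e](S))) ∪ π[f](ρ[f/e](R))) → 5
  R → 5
  ρ[f/d](R) → 5
  π[f](ρ[f/d](R)) → 5
  ((σ[f>=8](π[f](γ[f; SUM(a)→e](S))) ∪ π[f](ρ[f/e](R))) ∪ π[f](ρ[f/d](R))) → 10

E1 result:
f
6
E2 result:
f
1
1
1
1
2
3
3
6
8
8
Witness: (1,) appears 0× in E1 but 4× in E2.

no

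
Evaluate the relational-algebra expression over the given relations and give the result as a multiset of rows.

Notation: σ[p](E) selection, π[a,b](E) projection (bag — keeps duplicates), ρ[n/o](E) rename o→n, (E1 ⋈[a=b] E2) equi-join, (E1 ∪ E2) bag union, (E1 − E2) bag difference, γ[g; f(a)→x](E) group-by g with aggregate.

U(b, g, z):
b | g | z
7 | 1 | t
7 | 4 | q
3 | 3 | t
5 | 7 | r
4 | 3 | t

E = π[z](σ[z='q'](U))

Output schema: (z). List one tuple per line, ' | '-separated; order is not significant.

Stepwise |·|:
  U → 5
  σ[z='q'](U) → 1
  π[z](σ[z='q'](U)) → 1

== RESULT ==
z
q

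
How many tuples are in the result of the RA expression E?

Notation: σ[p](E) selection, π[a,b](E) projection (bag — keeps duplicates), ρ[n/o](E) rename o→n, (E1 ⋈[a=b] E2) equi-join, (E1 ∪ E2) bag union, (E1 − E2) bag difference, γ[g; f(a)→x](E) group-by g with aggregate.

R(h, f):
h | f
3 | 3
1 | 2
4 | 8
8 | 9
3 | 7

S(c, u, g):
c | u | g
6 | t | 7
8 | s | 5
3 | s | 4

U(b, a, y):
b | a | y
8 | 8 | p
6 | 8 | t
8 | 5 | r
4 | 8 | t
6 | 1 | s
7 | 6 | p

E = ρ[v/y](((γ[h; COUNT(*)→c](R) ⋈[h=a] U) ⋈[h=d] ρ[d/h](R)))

Row counts bottom-up:
  R → 5
  γ[h; COUNT(*)→c](R) → 4
  U → 6
  (γ[h; COUNT(*)→c](R) ⋈[h=a] U) → 4
  R → 5
  ρ[d/h](R) → 5
  ((γ[h; COUNT(*)→c](R) ⋈[h=a] U) ⋈[h=d] ρ[d/h](R)) → 4
  ρ[v/y](((γ[h; COUNT(*)→c](R) ⋈[h=a] U) ⋈[h=d] ρ[d/h](R))) → 4

|E| = 4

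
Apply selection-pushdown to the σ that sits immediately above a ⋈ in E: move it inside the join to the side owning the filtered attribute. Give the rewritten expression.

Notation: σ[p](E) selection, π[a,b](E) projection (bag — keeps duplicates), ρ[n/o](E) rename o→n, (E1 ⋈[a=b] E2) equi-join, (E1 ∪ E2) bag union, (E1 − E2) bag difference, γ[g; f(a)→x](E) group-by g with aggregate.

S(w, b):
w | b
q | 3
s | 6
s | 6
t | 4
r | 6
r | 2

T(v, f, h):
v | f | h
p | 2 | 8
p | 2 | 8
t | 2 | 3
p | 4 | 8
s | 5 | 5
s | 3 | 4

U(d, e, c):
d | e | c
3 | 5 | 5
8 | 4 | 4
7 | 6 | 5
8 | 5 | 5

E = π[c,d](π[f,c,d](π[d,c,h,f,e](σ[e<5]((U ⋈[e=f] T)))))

σ filters on e, owned by the left side.
E' = π[c,d](π[f,c,d](π[d,c,h,f,e]((σ[e<5](U) ⋈[e=f] T))))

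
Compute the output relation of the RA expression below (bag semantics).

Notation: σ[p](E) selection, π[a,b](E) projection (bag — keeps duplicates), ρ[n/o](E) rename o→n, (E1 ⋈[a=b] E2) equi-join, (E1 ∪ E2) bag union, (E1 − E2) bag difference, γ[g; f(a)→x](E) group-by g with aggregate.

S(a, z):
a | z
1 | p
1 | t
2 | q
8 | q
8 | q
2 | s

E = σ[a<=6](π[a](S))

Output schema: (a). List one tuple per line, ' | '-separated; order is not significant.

Stepwise |·|:
  S → 6
  π[a](S) → 6
  σ[a<=6](π[a](S)) → 4

== RESULT ==
a
1
1
2
2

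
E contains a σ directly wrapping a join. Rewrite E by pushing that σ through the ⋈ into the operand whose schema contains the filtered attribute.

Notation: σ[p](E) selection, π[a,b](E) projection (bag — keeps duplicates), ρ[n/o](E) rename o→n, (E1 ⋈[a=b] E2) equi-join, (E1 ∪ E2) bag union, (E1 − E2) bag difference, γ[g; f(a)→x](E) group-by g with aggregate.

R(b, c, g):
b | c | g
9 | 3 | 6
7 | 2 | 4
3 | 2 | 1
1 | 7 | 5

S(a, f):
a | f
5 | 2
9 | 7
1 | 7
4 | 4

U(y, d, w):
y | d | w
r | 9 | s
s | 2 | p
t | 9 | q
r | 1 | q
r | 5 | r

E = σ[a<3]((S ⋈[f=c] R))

σ filters on a, owned by the left side.
E' = (σ[a<3](S) ⋈[f=c] R)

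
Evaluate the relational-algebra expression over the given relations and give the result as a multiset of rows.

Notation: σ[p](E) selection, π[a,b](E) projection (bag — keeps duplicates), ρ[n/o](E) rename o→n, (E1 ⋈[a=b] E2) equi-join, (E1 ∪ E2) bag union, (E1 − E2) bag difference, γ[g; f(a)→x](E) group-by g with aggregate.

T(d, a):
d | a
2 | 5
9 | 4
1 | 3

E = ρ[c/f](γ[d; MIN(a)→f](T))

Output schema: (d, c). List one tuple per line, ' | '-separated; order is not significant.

Stepwise |·|:
  T → 3
  γ[d; MIN(a)→f](T) → 3
  ρ[c/f](γ[d; MIN(a)→f](T)) → 3

== RESULT ==
d | c
1 | 3
2 | 5
9 | 4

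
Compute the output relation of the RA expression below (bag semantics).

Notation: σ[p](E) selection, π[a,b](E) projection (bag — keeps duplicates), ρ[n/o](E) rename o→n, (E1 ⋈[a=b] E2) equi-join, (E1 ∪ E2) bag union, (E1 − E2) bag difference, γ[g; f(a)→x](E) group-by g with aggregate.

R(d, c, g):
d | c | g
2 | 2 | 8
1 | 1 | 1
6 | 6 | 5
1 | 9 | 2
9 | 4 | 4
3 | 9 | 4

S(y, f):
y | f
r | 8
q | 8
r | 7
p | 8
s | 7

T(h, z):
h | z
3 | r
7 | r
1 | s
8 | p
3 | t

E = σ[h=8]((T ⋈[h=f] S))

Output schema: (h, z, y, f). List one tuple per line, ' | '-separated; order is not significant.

Row counts bottom-up:
  T → 5
  S → 5
  (T ⋈[h=f] S) → 5
  σ[h=8]((T ⋈[h=f] S)) → 3

== RESULT ==
h | z | y | f
8 | p | p | 8
8 | p | q | 8
8 | p | r | 8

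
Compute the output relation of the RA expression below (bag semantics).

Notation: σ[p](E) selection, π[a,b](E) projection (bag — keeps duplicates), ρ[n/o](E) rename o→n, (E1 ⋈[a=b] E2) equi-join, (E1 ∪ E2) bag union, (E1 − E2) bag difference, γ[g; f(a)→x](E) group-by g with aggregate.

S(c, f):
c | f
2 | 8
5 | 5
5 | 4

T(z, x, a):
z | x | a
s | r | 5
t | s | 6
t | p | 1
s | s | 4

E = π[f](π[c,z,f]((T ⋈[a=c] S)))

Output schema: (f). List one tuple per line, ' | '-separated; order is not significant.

Subexpression sizes:
  T → 4
  S → 3
  (T ⋈[a=c] S) → 2
  π[c,z,f]((T ⋈[a=c] S)) → 2
  π[f](π[c,z,f]((T ⋈[a=c] S))) → 2

== RESULT ==
f
4
5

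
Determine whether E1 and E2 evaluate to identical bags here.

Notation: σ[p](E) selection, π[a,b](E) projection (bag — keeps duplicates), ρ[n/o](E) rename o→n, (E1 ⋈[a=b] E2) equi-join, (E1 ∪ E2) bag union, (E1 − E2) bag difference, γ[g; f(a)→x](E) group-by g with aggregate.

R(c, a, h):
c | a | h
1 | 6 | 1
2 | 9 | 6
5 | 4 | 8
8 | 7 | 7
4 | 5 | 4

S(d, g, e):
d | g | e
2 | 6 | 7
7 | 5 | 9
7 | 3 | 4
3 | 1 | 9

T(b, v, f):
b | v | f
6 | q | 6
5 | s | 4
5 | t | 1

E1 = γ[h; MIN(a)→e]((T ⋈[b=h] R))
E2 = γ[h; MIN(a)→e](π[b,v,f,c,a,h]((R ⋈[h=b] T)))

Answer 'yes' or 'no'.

E1 row counts bottom-up:
  T → 3
  R → 5
  (T ⋈[b=h] R) → 1
  γ[h; MIN(a)→e]((T ⋈[b=h] R)) → 1
E2 row counts bottom-up:
  R → 5
  T → 3
  (R ⋈[h=b] T) → 1
  π[b,v,f,c,a,h]((R ⋈[h=b] T)) → 1
  γ[h; MIN(a)→e](π[b,v,f,c,a,h]((R ⋈[h=b] T))) → 1

E1 and E2 produce the same multiset:
h | e
6 | 9

yes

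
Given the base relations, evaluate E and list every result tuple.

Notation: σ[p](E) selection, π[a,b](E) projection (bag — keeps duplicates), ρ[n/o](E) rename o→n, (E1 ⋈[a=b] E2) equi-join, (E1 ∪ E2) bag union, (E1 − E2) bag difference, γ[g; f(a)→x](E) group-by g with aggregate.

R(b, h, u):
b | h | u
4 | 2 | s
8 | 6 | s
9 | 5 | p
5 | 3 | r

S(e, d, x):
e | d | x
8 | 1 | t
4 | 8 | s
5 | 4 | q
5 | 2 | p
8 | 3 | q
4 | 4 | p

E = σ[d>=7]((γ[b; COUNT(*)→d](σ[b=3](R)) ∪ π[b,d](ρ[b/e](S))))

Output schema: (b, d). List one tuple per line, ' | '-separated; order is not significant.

Subexpression sizes:
  R → 4
  σ[b=3](R) → 0
  γ[b; COUNT(*)→d](σ[b=3](R)) → 0
  S → 6
  ρ[b/e](S) → 6
  π[b,d](ρ[b/e](S)) → 6
  (γ[b; COUNT(*)→d](σ[b=3](R)) ∪ π[b,d](ρ[b/e](S))) → 6
  σ[d>=7]((γ[b; COUNT(*)→d](σ[b=3](R)) ∪ π[b,d](ρ[b/e](S)))) → 1

== RESULT ==
b | d
4 | 8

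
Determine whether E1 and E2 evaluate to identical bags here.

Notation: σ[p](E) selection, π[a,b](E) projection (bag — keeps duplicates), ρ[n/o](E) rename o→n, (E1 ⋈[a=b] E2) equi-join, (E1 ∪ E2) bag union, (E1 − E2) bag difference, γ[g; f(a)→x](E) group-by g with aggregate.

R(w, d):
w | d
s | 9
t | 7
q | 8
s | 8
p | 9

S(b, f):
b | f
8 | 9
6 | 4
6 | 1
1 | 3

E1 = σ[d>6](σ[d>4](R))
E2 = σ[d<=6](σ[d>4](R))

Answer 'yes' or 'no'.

E1 per-node cardinality:
  R → 5
  σ[d>4](R) → 5
  σ[d>6](σ[d>4](R)) → 5
E2 per-node cardinality:
  R → 5
  σ[d>4](R) → 5
  σ[d<=6](σ[d>4](R)) → 0

E1 result:
w | d
p | 9
q | 8
s | 8
s | 9
t | 7
E2 result:
w | d
(0 rows)
Witness: ('s', 9) appears 1× in E1 but 0× in E2.

no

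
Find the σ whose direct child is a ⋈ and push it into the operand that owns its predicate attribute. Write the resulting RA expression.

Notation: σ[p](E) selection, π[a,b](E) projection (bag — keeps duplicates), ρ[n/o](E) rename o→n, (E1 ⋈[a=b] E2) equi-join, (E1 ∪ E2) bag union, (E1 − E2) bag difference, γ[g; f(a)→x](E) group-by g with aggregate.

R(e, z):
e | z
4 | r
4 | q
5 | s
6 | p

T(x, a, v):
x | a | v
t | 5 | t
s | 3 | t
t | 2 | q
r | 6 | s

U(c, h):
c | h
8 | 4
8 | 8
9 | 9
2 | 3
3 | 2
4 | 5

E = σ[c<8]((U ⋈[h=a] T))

σ filters on c, owned by the left side.
E' = (σ[c<8](U) ⋈[h=a] T)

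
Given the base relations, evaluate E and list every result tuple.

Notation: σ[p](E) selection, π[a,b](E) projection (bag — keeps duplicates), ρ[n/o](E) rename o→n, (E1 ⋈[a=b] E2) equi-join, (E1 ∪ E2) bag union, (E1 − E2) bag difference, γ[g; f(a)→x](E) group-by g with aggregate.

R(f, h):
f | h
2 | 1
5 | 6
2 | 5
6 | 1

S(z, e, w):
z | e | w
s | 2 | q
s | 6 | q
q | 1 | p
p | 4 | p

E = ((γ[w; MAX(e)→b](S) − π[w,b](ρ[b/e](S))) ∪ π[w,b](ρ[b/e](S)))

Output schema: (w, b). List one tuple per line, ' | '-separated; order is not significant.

Row counts bottom-up:
  S → 4
  γ[w; MAX(e)→b](S) → 2
  S → 4
  ρ[b/e](S) → 4
  π[w,b](ρ[b/e](S)) → 4
  (γ[w; MAX(e)→b](S) − π[w,b](ρ[b/e](S))) → 0
  S → 4
  ρ[b/e](S) → 4
  π[w,b](ρ[b/e](S)) → 4
  ((γ[w; MAX(e)→b](S) − π[w,b](ρ[b/e](S))) ∪ π[w,b](ρ[b/e](S))) → 4

== RESULT ==
w | b
p | 1
p | 4
q | 2
q | 6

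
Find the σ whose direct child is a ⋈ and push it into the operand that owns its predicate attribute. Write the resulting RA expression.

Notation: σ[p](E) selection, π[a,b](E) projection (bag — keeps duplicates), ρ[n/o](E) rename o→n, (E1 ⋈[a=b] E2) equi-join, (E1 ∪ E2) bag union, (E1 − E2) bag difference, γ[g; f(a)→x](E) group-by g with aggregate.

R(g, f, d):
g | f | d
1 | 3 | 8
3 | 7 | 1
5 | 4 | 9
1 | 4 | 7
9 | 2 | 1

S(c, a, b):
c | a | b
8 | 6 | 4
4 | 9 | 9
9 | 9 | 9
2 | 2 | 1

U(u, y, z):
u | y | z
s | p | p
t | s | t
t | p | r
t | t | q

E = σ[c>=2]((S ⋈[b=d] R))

σ filters on c, owned by the left side.
E' = (σ[c>=2](S) ⋈[b=d] R)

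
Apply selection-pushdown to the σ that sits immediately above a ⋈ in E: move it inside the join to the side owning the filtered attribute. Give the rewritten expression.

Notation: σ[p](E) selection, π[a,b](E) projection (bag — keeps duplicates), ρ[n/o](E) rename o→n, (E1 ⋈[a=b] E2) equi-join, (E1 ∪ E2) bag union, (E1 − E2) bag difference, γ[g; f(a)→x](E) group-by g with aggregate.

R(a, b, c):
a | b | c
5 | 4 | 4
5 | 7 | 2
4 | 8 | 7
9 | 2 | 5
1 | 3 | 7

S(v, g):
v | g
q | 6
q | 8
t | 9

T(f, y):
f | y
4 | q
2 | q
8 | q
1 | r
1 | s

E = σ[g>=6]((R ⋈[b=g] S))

σ filters on g, owned by the right side.
E' = (R ⋈[b=g] σ[g>=6](S))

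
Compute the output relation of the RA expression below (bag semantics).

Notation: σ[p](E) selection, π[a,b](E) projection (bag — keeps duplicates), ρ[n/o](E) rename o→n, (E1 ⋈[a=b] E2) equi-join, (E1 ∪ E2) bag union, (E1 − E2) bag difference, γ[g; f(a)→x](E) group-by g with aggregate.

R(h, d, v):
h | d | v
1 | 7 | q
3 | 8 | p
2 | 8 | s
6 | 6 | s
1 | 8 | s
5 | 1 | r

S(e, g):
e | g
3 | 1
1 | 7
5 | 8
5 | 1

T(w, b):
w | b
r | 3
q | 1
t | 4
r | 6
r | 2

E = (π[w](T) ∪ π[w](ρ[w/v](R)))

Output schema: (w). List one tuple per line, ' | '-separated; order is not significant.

Stepwise |·|:
  T → 5
  π[w](T) → 5
  R → 6
  ρ[w/v](R) → 6
  π[w](ρ[w/v](R)) → 6
  (π[w](T) ∪ π[w](ρ[w/v](R))) → 11

== RESULT ==
w
p
q
q
r
r
r
r
s
s
s
t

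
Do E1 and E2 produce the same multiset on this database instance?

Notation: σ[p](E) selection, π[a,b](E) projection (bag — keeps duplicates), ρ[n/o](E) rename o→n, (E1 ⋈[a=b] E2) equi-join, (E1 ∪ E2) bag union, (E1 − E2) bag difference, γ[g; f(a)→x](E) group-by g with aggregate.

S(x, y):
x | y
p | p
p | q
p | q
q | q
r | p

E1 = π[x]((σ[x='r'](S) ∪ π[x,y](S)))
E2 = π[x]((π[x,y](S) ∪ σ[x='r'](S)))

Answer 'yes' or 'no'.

E1 subexpression sizes:
  S → 5
  σ[x='r'](S) → 1
  S → 5
  π[x,y](S) → 5
  (σ[x='r'](S) ∪ π[x,y](S)) → 6
  π[x]((σ[x='r'](S) ∪ π[x,y](S))) → 6
E2 subexpression sizes:
  S → 5
  π[x,y](S) → 5
  S → 5
  σ[x='r'](S) → 1
  (π[x,y](S) ∪ σ[x='r'](S)) → 6
  π[x]((π[x,y](S) ∪ σ[x='r'](S))) → 6

E1 and E2 produce the same multiset:
x
p
p
p
q
r
r

yes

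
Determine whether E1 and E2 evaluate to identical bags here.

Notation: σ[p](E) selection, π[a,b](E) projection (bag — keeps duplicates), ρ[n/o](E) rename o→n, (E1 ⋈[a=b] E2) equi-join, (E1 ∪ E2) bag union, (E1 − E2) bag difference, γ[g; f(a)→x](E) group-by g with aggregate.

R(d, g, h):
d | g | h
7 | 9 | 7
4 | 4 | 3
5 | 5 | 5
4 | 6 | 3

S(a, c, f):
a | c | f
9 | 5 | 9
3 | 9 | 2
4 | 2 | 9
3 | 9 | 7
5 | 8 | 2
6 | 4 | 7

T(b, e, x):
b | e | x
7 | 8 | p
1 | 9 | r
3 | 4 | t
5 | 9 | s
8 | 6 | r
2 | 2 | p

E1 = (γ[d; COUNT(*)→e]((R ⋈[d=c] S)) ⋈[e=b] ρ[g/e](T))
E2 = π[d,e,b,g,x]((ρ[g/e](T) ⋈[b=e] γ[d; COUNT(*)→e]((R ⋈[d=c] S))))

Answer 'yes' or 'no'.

E1 subexpression sizes:
  R → 4
  S → 6
  (R ⋈[d=c] S) → 3
  γ[d; COUNT(*)→e]((R ⋈[d=c] S)) → 2
  T → 6
  ρ[g/e](T) → 6
  (γ[d; COUNT(*)→e]((R ⋈[d=c] S)) ⋈[e=b] ρ[g/e](T)) → 2
E2 subexpression sizes:
  T → 6
  ρ[g/e](T) → 6
  R → 4
  S → 6
  (R ⋈[d=c] S) → 3
  γ[d; COUNT(*)→e]((R ⋈[d=c] S)) → 2
  (ρ[g/e](T) ⋈[b=e] γ[d; COUNT(*)→e]((R ⋈[d=c] S))) → 2
  π[d,e,b,g,x]((ρ[g/e](T) ⋈[b=e] γ[d; COUNT(*)→e]((R ⋈[d=c] S)))) → 2

E1 and E2 produce the same multiset:
d | e | b | g | x
4 | 2 | 2 | 2 | p
5 | 1 | 1 | 9 | r

yes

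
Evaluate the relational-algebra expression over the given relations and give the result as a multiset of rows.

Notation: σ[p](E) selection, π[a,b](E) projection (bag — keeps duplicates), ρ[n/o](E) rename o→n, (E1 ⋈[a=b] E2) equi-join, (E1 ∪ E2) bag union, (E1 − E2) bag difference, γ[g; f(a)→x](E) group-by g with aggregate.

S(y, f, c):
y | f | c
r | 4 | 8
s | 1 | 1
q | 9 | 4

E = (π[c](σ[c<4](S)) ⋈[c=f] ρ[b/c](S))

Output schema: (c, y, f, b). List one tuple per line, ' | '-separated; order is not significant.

Subexpression sizes:
  S → 3
  σ[c<4](S) → 1
  π[c](σ[c<4](S)) → 1
  S → 3
  ρ[b/c](S) → 3
  (π[c](σ[c<4](S)) ⋈[c=f] ρ[b/c](S)) → 1

== RESULT ==
c | y | f | b
1 | s | 1 | 1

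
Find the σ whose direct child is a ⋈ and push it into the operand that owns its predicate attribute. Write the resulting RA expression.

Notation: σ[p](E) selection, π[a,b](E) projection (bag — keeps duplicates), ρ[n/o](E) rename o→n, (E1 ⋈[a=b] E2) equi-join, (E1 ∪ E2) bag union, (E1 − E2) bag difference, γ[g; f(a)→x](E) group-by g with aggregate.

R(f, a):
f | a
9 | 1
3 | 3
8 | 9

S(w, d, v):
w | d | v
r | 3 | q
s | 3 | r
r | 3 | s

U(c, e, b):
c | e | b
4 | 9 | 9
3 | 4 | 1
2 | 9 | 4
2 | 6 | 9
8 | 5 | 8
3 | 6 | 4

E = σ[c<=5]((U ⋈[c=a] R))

σ filters on c, owned by the left side.
E' = (σ[c<=5](U) ⋈[c=a] R)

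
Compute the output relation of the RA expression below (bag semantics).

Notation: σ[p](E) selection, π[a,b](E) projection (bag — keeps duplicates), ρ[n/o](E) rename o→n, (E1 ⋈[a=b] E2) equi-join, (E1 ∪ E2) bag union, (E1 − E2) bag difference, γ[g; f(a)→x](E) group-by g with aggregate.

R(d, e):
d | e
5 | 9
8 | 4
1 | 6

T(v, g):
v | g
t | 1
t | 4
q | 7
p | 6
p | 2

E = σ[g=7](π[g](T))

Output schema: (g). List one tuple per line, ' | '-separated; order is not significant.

Subexpression sizes:
  T → 5
  π[g](T) → 5
  σ[g=7](π[g](T)) → 1

== RESULT ==
g
7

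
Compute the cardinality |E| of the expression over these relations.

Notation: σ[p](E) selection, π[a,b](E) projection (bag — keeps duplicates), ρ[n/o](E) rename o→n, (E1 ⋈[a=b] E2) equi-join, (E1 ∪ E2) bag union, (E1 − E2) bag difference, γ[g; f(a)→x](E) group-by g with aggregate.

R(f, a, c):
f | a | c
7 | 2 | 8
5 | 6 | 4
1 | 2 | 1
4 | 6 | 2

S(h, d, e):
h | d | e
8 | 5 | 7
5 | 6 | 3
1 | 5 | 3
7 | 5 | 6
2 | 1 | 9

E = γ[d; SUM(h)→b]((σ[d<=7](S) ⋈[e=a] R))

Per-node cardinality:
  S → 5
  σ[d<=7](S) → 5
  R → 4
  (σ[d<=7](S) ⋈[e=a] R) → 2
  γ[d; SUM(h)→b]((σ[d<=7](S) ⋈[e=a] R)) → 1

|E| = 1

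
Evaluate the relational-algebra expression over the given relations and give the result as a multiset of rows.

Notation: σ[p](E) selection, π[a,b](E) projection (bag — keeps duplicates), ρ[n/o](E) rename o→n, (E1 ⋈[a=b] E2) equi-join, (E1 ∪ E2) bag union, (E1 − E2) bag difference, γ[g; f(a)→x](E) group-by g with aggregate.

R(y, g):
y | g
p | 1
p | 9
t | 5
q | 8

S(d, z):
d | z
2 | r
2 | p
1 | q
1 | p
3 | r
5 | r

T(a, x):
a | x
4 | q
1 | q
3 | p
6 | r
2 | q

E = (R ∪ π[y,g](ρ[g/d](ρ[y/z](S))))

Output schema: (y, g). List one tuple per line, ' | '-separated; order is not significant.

Stepwise |·|:
  R → 4
  S → 6
  ρ[y/z](S) → 6
  ρ[g/d](ρ[y/z](S)) → 6
  π[y,g](ρ[g/d](ρ[y/z](S))) → 6
  (R ∪ π[y,g](ρ[g/d](ρ[y/z](S)))) → 10

== RESULT ==
y | g
p | 1
p | 1
p | 2
p | 9
q | 1
q | 8
r | 2
r | 3
r | 5
t | 5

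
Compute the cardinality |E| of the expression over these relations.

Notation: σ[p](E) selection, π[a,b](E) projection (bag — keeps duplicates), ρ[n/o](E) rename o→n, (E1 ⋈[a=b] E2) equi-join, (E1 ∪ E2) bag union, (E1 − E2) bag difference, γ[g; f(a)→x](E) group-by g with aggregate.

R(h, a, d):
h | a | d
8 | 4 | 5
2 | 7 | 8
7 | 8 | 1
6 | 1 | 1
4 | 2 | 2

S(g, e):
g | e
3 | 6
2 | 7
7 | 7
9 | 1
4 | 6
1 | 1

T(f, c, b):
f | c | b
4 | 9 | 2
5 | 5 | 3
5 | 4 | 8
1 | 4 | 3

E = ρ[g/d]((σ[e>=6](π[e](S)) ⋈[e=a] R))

Subexpression sizes:
  S → 6
  π[e](S) → 6
  σ[e>=6](π[e](S)) → 4
  R → 5
  (σ[e>=6](π[e](S)) ⋈[e=a] R) → 2
  ρ[g/d]((σ[e>=6](π[e](S)) ⋈[e=a] R)) → 2

|E| = 2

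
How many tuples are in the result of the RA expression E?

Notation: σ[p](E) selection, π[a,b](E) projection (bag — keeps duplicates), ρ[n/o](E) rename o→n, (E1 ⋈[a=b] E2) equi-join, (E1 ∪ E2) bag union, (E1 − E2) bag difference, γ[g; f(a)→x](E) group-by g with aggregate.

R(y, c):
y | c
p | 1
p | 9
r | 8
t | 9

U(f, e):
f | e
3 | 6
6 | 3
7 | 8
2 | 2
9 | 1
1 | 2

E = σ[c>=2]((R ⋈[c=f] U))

Per-node cardinality:
  R → 4
  U → 6
  (R ⋈[c=f] U) → 3
  σ[c>=2]((R ⋈[c=f] U)) → 2

|E| = 2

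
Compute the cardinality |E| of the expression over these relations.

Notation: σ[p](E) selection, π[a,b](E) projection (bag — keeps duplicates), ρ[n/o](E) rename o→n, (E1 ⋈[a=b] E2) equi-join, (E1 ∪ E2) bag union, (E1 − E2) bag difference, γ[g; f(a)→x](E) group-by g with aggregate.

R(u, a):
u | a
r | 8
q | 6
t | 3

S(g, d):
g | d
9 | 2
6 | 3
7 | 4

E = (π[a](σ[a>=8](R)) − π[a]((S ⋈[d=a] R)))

Per-node cardinality:
  R → 3
  σ[a>=8](R) → 1
  π[a](σ[a>=8](R)) → 1
  S → 3
  R → 3
  (S ⋈[d=a] R) → 1
  π[a]((S ⋈[d=a] R)) → 1
  (π[a](σ[a>=8](R)) − π[a]((S ⋈[d=a] R))) → 1

|E| = 1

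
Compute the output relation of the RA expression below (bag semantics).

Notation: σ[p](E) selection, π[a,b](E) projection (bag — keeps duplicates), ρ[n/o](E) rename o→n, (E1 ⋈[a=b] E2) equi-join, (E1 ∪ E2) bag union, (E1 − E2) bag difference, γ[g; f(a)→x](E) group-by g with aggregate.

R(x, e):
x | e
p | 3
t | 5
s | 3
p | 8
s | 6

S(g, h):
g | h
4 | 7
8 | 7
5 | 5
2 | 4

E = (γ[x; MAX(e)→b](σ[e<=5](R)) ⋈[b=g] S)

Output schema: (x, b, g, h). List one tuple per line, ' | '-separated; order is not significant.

Subexpression sizes:
  R → 5
  σ[e<=5](R) → 3
  γ[x; MAX(e)→b](σ[e<=5](R)) → 3
  S → 4
  (γ[x; MAX(e)→b](σ[e<=5](R)) ⋈[b=g] S) → 1

== RESULT ==
x | b | g | h
t | 5 | 5 | 5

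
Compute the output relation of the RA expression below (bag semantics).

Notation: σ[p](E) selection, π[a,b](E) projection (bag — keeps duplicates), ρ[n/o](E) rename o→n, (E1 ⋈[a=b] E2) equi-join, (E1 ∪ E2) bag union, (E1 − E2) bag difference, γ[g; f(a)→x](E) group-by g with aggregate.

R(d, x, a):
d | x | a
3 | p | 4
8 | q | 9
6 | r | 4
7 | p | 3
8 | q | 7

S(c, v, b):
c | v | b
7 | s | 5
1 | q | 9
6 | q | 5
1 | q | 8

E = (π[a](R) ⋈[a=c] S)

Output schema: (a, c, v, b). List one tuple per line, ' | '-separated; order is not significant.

Stepwise |·|:
  R → 5
  π[a](R) → 5
  S → 4
  (π[a](R) ⋈[a=c] S) → 1

== RESULT ==
a | c | v | b
7 | 7 | s | 5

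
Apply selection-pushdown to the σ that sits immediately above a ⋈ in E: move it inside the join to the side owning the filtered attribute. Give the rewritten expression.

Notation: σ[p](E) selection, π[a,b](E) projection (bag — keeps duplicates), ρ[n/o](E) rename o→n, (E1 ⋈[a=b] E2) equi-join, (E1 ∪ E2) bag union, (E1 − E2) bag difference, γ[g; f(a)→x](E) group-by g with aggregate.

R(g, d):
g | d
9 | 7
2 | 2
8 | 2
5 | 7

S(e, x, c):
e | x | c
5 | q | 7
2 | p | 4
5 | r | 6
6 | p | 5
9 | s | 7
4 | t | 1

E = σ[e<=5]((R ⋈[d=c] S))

σ filters on e, owned by the right side.
E' = (R ⋈[d=c] σ[e<=5](S))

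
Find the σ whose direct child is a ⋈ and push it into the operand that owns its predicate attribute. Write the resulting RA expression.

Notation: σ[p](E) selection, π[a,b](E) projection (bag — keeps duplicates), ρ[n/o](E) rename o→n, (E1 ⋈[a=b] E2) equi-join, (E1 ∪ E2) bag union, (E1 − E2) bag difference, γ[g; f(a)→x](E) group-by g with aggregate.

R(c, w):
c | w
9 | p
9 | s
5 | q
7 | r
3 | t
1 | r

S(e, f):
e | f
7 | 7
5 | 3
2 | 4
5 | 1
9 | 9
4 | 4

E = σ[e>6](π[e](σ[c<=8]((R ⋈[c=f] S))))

σ filters on c, owned by the left side.
E' = σ[e>6](π[e]((σ[c<=8](R) ⋈[c=f] S)))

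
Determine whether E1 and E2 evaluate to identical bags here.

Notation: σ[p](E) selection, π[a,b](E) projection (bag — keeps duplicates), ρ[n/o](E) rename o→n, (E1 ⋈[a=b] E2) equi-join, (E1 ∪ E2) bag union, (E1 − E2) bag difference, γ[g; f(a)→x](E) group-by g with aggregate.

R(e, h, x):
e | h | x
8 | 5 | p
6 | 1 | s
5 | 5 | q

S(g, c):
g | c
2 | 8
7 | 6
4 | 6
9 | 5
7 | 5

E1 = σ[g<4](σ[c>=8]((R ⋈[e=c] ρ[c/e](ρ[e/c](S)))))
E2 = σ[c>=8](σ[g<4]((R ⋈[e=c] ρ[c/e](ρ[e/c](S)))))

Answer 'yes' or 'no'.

E1 stepwise |·|:
  R → 3
  S → 5
  ρ[e/c](S) → 5
  ρ[c/e](ρ[e/c](S)) → 5
  (R ⋈[e=c] ρ[c/e](ρ[e/c](S))) → 5
  σ[c>=8]((R ⋈[e=c] ρ[c/e](ρ[e/c](S)))) → 1
  σ[g<4](σ[c>=8]((R ⋈[e=c] ρ[c/e](ρ[e/c](S))))) → 1
E2 stepwise |·|:
  R → 3
  S → 5
  ρ[e/c](S) → 5
  ρ[c/e](ρ[e/c](S)) → 5
  (R ⋈[e=c] ρ[c/e](ρ[e/c](S))) → 5
  σ[g<4]((R ⋈[e=c] ρ[c/e](ρ[e/c](S)))) → 1
  σ[c>=8](σ[g<4]((R ⋈[e=c] ρ[c/e](ρ[e/c](S))))) → 1

E1 and E2 produce the same multiset:
e | h | x | g | c
8 | 5 | p | 2 | 8

yes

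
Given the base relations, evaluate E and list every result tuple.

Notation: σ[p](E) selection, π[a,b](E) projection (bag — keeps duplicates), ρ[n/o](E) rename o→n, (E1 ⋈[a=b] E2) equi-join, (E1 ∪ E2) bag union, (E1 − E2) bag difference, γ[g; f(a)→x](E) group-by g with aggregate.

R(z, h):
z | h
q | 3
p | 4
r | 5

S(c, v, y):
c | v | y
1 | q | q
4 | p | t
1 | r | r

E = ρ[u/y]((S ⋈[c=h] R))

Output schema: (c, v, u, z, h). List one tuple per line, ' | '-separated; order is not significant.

Row counts bottom-up:
  S → 3
  R → 3
  (S ⋈[c=h] R) → 1
  ρ[u/y]((S ⋈[c=h] R)) → 1

== RESULT ==
c | v | u | z | h
4 | p | t | p | 4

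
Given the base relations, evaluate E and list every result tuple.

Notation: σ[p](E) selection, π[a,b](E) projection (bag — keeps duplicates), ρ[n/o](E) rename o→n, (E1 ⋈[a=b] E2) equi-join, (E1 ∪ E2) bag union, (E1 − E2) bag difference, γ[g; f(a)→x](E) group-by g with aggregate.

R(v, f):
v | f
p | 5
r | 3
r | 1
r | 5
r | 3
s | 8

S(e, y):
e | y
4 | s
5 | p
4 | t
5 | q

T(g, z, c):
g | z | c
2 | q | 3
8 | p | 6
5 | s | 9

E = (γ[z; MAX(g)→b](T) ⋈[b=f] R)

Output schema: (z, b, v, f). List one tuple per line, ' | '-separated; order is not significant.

Row counts bottom-up:
  T → 3
  γ[z; MAX(g)→b](T) → 3
  R → 6
  (γ[z; MAX(g)→b](T) ⋈[b=f] R) → 3

== RESULT ==
z | b | v | f
p | 8 | s | 8
s | 5 | p | 5
s | 5 | r | 5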